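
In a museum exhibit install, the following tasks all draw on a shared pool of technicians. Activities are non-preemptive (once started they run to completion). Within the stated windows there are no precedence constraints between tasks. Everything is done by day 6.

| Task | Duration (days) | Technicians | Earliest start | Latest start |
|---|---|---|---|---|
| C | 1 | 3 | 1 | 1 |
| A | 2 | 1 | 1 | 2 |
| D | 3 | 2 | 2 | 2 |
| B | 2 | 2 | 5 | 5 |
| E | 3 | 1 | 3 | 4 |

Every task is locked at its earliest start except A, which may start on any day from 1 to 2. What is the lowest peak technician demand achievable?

A@1: d1:4  d2:3  d3:3  d4:3  d5:3  d6:2 → peak 4
A@2: d1:3  d2:3  d3:4  d4:3  d5:3  d6:2 → peak 4
Best is A@1, peak 4.

4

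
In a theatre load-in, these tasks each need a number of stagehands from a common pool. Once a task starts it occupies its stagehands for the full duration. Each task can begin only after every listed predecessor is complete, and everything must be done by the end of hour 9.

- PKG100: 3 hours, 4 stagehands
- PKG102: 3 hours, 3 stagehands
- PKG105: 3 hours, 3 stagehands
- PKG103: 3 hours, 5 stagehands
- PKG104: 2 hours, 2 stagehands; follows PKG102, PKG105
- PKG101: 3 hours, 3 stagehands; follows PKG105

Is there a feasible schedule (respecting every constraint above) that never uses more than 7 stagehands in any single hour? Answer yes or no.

yes

Schedule PKG100@1, PKG102@4, PKG105@1, PKG103@7, PKG104@7, PKG101@4: h1:7  h2:7  h3:7  h4:6  h5:6  h6:6  h7:7  h8:7  h9:5 — peak 7 ≤ 7.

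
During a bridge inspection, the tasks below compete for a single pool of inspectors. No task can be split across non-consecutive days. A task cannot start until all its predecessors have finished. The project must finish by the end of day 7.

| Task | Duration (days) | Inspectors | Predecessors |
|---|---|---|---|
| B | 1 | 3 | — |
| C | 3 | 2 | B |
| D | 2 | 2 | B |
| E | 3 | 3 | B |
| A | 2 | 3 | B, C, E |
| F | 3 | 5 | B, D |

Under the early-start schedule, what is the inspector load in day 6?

At early start, day 6 has: A, F.
Demand: 3 + 5 = 8.

8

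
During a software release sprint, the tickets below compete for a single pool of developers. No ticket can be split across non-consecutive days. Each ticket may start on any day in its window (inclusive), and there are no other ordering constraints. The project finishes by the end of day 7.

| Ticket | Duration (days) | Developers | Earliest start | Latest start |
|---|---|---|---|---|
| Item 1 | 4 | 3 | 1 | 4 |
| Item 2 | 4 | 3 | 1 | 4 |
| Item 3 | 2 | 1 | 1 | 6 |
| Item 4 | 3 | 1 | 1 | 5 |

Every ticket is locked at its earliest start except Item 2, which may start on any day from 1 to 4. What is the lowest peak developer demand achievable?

6

Item 2@1: d1:8  d2:8  d3:7  d4:6  d5:0  d6:0  d7:0 → peak 8
Item 2@2: d1:5  d2:8  d3:7  d4:6  d5:3  d6:0  d7:0 → peak 8
Item 2@3: d1:5  d2:5  d3:7  d4:6  d5:3  d6:3  d7:0 → peak 7
Item 2@4: d1:5  d2:5  d3:4  d4:6  d5:3  d6:3  d7:3 → peak 6
Best is Item 2@4, peak 6.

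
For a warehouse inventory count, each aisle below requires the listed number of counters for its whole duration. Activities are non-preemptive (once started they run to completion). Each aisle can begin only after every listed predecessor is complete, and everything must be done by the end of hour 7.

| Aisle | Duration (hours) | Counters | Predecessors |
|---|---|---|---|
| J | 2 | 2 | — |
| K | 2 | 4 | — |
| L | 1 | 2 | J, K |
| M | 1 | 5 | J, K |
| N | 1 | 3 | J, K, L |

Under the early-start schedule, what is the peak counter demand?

Early-start schedule: J@1, K@1, L@3, M@3, N@4.
Load per hour: hour 1: 6, hour 2: 6, hour 3: 7, hour 4: 3, hour 5: 0, hour 6: 0, hour 7: 0.
Peak is 7.

7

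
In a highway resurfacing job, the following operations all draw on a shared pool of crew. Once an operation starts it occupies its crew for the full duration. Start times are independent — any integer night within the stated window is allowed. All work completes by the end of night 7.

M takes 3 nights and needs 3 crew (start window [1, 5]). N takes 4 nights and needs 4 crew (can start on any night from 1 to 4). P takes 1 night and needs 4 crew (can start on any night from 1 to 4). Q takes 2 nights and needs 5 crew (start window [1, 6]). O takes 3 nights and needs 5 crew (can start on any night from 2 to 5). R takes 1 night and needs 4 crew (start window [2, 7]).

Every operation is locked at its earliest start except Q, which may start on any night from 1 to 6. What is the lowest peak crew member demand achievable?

16

Q@1: n1:16  n2:21  n3:12  n4:9  n5:0  n6:0  n7:0 → peak 21
Q@2: n1:11  n2:21  n3:17  n4:9  n5:0  n6:0  n7:0 → peak 21
Q@3: n1:11  n2:16  n3:17  n4:14  n5:0  n6:0  n7:0 → peak 17
Q@4: n1:11  n2:16  n3:12  n4:14  n5:5  n6:0  n7:0 → peak 16
Q@5: n1:11  n2:16  n3:12  n4:9  n5:5  n6:5  n7:0 → peak 16
Q@6: n1:11  n2:16  n3:12  n4:9  n5:0  n6:5  n7:5 → peak 16
Best is Q@4, peak 16.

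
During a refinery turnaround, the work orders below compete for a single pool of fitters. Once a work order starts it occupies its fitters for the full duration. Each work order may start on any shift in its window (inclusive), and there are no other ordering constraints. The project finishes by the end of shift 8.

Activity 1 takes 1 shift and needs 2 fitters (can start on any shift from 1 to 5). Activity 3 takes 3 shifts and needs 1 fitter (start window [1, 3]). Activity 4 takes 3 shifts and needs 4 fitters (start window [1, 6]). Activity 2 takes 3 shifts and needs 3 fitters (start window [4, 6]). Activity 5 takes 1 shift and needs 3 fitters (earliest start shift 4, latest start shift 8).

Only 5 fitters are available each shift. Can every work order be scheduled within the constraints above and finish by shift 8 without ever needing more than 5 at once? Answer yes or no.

yes

Schedule Activity 1@1, Activity 3@1, Activity 4@2, Activity 2@5, Activity 5@8: s1:3  s2:5  s3:5  s4:4  s5:3  s6:3  s7:3  s8:3 — peak 5 ≤ 5.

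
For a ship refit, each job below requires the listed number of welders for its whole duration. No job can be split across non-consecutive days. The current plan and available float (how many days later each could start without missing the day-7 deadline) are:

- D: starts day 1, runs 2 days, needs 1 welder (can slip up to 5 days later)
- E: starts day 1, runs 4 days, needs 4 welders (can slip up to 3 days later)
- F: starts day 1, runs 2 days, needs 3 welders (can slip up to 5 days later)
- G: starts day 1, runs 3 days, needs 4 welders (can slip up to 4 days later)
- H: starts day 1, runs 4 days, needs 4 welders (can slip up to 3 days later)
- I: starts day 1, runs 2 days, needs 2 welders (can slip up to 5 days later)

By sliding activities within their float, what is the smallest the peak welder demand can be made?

9

Early-start (D@1, E@1, F@1, G@1, H@1, I@1) gives peak 18: d1:18  d2:18  d3:12  d4:8  d5:0  d6:0  d7:0.
Shift F→5, H→4, I→5.
Schedule D@1, E@1, F@5, G@1, H@4, I@5: d1:9  d2:9  d3:8  d4:8  d5:9  d6:9  d7:4 — peak 9.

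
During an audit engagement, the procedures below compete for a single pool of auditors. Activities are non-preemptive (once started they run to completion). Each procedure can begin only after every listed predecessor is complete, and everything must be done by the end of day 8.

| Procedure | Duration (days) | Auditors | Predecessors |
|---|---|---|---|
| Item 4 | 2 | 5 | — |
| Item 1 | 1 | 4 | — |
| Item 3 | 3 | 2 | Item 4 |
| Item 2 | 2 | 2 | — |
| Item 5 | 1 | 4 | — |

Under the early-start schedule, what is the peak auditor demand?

Early-start schedule: Item 4@1, Item 1@1, Item 3@3, Item 2@1, Item 5@1.
Load per day: day 1: 15, day 2: 7, day 3: 2, day 4: 2, day 5: 2, day 6: 0, day 7: 0, day 8: 0.
Peak is 15.

15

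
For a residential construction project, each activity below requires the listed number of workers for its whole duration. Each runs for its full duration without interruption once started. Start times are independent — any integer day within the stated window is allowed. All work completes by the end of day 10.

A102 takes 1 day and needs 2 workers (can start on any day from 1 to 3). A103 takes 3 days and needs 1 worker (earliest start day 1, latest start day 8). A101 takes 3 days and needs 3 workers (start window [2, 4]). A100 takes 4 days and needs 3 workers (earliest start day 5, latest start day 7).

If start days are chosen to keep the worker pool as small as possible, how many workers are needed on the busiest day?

Early-start (A102@1, A103@1, A101@2, A100@5) gives peak 4: d1:3  d2:4  d3:4  d4:3  d5:3  d6:3  d7:3  d8:3  d9:0  d10:0.
Shift A101→4, A100→7.
Schedule A102@1, A103@1, A101@4, A100@7: d1:3  d2:1  d3:1  d4:3  d5:3  d6:3  d7:3  d8:3  d9:3  d10:3 — peak 3.
Total worker-days = 26 over 10 days ⇒ peak ≥ ⌈26/10⌉ = 3, so 3 is optimal.

3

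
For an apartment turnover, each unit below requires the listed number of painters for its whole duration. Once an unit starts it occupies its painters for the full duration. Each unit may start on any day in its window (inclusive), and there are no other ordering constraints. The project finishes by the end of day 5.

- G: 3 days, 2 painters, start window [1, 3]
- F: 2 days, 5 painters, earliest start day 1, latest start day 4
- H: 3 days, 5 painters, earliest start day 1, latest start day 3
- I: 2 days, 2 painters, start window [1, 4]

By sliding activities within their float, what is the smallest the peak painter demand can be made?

Early-start (G@1, F@1, H@1, I@1) gives peak 14: d1:14  d2:14  d3:7  d4:0  d5:0.
Shift H→3, I→4.
Schedule G@1, F@1, H@3, I@4: d1:7  d2:7  d3:7  d4:7  d5:7 — peak 7.
Total painter-days = 35 over 5 days ⇒ peak ≥ ⌈35/5⌉ = 7, so 7 is optimal.

7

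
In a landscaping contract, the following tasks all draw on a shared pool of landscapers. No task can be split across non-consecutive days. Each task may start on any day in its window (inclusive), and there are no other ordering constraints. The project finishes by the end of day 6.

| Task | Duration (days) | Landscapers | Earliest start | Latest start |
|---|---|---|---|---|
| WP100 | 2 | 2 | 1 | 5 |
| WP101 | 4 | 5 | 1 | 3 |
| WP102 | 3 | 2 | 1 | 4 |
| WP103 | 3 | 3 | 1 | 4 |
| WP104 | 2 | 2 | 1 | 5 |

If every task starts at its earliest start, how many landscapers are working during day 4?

5

At early start, day 4 has: WP101.
Demand: 5 = 5.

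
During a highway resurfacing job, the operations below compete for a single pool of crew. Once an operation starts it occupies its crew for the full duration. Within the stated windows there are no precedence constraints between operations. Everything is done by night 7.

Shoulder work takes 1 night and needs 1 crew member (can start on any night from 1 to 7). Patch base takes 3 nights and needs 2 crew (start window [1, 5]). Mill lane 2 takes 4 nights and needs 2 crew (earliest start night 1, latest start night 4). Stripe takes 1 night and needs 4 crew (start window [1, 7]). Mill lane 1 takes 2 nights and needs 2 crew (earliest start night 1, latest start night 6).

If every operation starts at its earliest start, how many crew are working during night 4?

2

At early start, night 4 has: Mill lane 2.
Demand: 2 = 2.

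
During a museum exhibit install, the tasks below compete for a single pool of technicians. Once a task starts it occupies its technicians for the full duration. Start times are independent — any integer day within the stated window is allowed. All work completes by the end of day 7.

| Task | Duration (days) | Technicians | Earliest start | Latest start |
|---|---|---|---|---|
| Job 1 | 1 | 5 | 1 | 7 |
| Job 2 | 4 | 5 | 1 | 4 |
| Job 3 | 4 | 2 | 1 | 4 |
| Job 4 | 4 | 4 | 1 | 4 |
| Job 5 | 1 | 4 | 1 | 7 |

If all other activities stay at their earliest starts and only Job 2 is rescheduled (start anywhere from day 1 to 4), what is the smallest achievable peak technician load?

15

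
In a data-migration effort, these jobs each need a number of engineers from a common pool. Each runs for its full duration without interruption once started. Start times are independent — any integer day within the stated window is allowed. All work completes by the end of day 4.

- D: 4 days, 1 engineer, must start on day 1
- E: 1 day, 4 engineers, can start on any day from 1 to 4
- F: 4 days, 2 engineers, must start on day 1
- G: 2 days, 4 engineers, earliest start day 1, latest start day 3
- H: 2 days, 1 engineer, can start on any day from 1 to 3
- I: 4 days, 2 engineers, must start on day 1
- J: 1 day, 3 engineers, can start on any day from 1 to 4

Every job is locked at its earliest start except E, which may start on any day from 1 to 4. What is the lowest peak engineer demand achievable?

E@1: d1:17  d2:10  d3:5  d4:5 → peak 17
E@2: d1:13  d2:14  d3:5  d4:5 → peak 14
E@3: d1:13  d2:10  d3:9  d4:5 → peak 13
E@4: d1:13  d2:10  d3:5  d4:9 → peak 13
Best is E@3, peak 13.

13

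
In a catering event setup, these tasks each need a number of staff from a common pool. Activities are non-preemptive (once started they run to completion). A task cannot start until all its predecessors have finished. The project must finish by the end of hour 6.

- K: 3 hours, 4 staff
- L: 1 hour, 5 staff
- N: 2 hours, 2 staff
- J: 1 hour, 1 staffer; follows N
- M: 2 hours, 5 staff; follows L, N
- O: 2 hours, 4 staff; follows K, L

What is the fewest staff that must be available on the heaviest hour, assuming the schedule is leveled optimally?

Early-start (K@1, L@1, N@1, J@3, M@3, O@4) gives peak 11: h1:11  h2:6  h3:10  h4:9  h5:4  h6:0.
Shift N→2, J→4, M→4, O→5.
Schedule K@1, L@1, N@2, J@4, M@4, O@5: h1:9  h2:6  h3:6  h4:6  h5:9  h6:4 — peak 9.

9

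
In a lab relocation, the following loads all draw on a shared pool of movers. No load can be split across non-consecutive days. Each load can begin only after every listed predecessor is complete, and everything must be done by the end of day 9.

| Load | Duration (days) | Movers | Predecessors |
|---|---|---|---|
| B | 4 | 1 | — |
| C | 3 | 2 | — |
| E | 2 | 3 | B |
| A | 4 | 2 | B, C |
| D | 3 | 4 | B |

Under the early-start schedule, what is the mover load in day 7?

6

At early start, day 7 has: A, D.
Demand: 2 + 4 = 6.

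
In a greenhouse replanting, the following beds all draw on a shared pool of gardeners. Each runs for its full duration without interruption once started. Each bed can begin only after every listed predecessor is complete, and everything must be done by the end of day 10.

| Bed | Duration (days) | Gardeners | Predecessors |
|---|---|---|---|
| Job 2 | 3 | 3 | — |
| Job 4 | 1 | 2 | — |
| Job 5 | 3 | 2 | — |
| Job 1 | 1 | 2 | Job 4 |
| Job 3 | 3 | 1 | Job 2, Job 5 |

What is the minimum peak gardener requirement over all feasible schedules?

3

Early-start (Job 2@1, Job 4@1, Job 5@1, Job 1@2, Job 3@4) gives peak 7: d1:7  d2:7  d3:5  d4:1  d5:1  d6:1  d7:0  d8:0  d9:0  d10:0.
Shift Job 4→4, Job 5→5, Job 1→8, Job 3→8.
Schedule Job 2@1, Job 4@4, Job 5@5, Job 1@8, Job 3@8: d1:3  d2:3  d3:3  d4:2  d5:2  d6:2  d7:2  d8:3  d9:1  d10:1 — peak 3.
Total gardener-days = 22 over 10 days ⇒ peak ≥ ⌈22/10⌉ = 3, so 3 is optimal.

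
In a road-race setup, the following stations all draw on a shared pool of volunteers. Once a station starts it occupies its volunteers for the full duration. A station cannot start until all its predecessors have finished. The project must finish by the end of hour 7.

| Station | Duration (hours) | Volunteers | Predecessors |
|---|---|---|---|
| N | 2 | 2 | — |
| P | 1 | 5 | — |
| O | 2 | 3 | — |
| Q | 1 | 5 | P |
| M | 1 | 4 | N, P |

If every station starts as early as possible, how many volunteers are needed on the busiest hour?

Early-start schedule: N@1, P@1, O@1, Q@2, M@3.
Load per hour: hour 1: 10, hour 2: 10, hour 3: 4, hour 4: 0, hour 5: 0, hour 6: 0, hour 7: 0.
Peak is 10.

10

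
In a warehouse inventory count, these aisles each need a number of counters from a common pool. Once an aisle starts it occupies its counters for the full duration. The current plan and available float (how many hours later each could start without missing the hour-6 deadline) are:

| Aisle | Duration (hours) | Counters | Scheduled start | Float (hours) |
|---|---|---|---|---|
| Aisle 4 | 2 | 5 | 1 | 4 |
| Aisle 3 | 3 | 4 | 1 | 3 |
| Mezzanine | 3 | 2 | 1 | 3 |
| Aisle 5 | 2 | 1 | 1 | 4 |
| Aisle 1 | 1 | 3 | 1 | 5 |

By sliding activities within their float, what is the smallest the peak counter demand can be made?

6

Early-start (Aisle 4@1, Aisle 3@1, Mezzanine@1, Aisle 5@1, Aisle 1@1) gives peak 15: h1:15  h2:12  h3:6  h4:0  h5:0  h6:0.
Shift Aisle 3→3, Mezzanine→3, Aisle 1→6.
Schedule Aisle 4@1, Aisle 3@3, Mezzanine@3, Aisle 5@1, Aisle 1@6: h1:6  h2:6  h3:6  h4:6  h5:6  h6:3 — peak 6.
Total counter-hours = 33 over 6 hours ⇒ peak ≥ ⌈33/6⌉ = 6, so 6 is optimal.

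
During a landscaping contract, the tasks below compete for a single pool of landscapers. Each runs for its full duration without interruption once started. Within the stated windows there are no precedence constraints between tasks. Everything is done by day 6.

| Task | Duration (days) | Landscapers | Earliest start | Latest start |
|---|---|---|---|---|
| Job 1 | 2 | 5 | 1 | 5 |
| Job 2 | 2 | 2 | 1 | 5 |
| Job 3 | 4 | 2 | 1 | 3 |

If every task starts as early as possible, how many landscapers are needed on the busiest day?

9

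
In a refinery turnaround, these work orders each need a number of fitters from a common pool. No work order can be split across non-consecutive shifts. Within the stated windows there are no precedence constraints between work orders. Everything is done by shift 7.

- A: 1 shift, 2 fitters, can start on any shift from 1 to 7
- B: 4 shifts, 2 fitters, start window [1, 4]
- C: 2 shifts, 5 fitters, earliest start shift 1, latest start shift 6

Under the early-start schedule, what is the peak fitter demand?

9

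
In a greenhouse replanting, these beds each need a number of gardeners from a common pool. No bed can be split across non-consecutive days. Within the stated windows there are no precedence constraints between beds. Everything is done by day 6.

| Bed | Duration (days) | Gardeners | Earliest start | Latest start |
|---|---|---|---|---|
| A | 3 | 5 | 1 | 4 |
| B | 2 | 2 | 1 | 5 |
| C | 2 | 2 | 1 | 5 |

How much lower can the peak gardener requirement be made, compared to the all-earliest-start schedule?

Early-start peak: d1:9  d2:9  d3:5  d4:0  d5:0  d6:0 ⇒ 9.
Leveled (A@1, B@4, C@4): d1:5  d2:5  d3:5  d4:4  d5:4  d6:0 ⇒ 5.
Reduction 9 − 5 = 4.

4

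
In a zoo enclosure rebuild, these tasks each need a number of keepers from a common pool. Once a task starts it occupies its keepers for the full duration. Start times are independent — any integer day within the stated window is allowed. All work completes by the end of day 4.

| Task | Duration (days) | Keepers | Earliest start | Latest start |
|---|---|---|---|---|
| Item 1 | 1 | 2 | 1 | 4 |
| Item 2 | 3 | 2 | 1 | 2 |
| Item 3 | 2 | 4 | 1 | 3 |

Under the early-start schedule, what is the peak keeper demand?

8

Early-start schedule: Item 1@1, Item 2@1, Item 3@1.
Load per day: day 1: 8, day 2: 6, day 3: 2, day 4: 0.
Peak is 8.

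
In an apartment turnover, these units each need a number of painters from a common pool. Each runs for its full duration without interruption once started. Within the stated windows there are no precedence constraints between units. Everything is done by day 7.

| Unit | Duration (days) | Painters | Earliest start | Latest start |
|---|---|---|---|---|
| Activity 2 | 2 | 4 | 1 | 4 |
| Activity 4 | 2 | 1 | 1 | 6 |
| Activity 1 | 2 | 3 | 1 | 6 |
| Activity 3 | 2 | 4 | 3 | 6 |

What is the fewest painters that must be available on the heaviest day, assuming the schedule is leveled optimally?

4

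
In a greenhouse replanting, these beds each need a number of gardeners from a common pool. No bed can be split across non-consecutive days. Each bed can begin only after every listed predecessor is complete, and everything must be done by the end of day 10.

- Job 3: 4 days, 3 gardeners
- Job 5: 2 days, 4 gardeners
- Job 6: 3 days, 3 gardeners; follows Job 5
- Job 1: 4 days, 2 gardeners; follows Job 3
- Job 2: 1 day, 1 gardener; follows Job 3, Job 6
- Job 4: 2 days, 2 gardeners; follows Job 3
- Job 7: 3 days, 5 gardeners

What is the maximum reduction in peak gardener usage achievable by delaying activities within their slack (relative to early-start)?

Early-start peak: d1:12  d2:12  d3:11  d4:6  d5:7  d6:5  d7:2  d8:2  d9:0  d10:0 ⇒ 12.
Leveled (Job 3@1, Job 5@1, Job 6@3, Job 1@5, Job 2@6, Job 4@5, Job 7@7): d1:7  d2:7  d3:6  d4:6  d5:7  d6:5  d7:7  d8:7  d9:5  d10:0 ⇒ 7.
Reduction 12 − 7 = 5.

5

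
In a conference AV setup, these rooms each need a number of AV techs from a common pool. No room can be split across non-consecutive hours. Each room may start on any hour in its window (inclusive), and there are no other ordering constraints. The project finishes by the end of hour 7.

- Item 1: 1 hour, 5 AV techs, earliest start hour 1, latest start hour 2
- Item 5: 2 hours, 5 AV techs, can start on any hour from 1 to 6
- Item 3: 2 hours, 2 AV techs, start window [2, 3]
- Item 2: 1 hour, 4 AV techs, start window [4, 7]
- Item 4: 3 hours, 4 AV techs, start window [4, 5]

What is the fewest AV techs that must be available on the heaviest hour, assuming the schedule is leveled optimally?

Early-start (Item 1@1, Item 5@1, Item 3@2, Item 2@4, Item 4@4) gives peak 10: h1:10  h2:7  h3:2  h4:8  h5:4  h6:4  h7:0.
Shift Item 5→2, Item 4→5.
Schedule Item 1@1, Item 5@2, Item 3@2, Item 2@4, Item 4@5: h1:5  h2:7  h3:7  h4:4  h5:4  h6:4  h7:4 — peak 7.

7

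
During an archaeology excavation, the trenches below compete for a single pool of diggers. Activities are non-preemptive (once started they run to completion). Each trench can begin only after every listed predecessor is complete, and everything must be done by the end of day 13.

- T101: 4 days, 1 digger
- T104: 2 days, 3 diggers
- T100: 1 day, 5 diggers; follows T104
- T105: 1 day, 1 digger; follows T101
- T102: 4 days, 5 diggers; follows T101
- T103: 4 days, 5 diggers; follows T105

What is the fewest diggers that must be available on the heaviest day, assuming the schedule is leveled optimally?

6

Early-start (T101@1, T104@1, T100@3, T105@5, T102@5, T103@6) gives peak 10: d1:4  d2:4  d3:6  d4:1  d5:6  d6:10  d7:10  d8:10  d9:5  d10:0  d11:0  d12:0  d13:0.
Shift T103→9.
Schedule T101@1, T104@1, T100@3, T105@5, T102@5, T103@9: d1:4  d2:4  d3:6  d4:1  d5:6  d6:5  d7:5  d8:5  d9:5  d10:5  d11:5  d12:5  d13:0 — peak 6.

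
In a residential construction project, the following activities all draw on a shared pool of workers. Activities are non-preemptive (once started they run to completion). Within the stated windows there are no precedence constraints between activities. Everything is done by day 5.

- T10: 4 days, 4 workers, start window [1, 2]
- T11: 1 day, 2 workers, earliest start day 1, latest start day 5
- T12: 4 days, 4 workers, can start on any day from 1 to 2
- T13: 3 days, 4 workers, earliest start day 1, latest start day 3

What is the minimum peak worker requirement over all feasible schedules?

12

Early-start (T10@1, T11@1, T12@1, T13@1) gives peak 14: d1:14  d2:12  d3:12  d4:8  d5:0.
Shift T13→2.
Schedule T10@1, T11@1, T12@1, T13@2: d1:10  d2:12  d3:12  d4:12  d5:0 — peak 12.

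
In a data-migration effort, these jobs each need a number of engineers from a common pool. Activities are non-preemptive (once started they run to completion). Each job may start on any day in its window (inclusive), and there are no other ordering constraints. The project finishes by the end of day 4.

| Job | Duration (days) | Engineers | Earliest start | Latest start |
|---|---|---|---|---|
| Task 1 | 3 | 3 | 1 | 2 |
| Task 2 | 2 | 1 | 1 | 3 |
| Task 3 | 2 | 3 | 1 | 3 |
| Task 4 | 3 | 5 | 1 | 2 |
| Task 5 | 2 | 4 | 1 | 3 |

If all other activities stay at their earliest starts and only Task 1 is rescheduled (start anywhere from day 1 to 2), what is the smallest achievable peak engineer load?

Task 1@1: d1:16  d2:16  d3:8  d4:0 → peak 16
Task 1@2: d1:13  d2:16  d3:8  d4:3 → peak 16
Best is Task 1@1, peak 16.

16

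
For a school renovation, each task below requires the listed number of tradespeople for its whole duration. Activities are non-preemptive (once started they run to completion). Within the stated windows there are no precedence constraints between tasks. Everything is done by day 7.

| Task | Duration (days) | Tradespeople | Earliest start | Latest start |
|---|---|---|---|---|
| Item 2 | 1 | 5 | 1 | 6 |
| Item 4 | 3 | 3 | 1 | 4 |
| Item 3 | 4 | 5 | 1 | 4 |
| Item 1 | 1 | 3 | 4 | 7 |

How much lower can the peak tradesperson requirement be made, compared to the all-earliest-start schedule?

Early-start peak: d1:13  d2:8  d3:8  d4:8  d5:0  d6:0  d7:0 ⇒ 13.
Leveled (Item 2@1, Item 4@1, Item 3@2, Item 1@4): d1:8  d2:8  d3:8  d4:8  d5:5  d6:0  d7:0 ⇒ 8.
Reduction 13 − 8 = 5.

5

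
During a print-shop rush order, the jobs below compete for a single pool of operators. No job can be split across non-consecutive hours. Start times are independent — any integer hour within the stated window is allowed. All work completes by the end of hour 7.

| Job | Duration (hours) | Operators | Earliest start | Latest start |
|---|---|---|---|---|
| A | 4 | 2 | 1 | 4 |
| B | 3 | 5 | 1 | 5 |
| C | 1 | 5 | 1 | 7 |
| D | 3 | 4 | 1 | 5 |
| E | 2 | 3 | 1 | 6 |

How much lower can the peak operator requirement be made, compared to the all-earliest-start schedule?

12

Early-start peak: h1:19  h2:14  h3:11  h4:2  h5:0  h6:0  h7:0 ⇒ 19.
Leveled (A@1, B@1, C@4, D@5, E@5): h1:7  h2:7  h3:7  h4:7  h5:7  h6:7  h7:4 ⇒ 7.
Reduction 19 − 7 = 12.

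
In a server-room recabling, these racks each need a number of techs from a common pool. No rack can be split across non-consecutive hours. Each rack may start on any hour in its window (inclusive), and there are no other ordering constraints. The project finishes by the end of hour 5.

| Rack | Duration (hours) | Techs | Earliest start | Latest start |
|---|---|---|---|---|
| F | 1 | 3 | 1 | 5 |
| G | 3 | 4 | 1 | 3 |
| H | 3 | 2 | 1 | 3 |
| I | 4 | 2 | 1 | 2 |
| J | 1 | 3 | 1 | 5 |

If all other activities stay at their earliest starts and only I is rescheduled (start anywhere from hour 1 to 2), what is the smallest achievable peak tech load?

12

I@1: h1:14  h2:8  h3:8  h4:2  h5:0 → peak 14
I@2: h1:12  h2:8  h3:8  h4:2  h5:2 → peak 12
Best is I@2, peak 12.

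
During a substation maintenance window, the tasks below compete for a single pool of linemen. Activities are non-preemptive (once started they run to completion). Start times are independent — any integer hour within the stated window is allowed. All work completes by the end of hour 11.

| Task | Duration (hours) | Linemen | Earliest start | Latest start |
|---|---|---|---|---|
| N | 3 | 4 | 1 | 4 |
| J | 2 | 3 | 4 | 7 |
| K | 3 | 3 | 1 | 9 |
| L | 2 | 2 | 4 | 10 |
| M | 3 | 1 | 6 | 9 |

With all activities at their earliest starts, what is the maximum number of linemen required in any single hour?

Early-start schedule: N@1, J@4, K@1, L@4, M@6.
Load per hour: hour 1: 7, hour 2: 7, hour 3: 7, hour 4: 5, hour 5: 5, hour 6: 1, hour 7: 1, hour 8: 1, hour 9: 0, hour 10: 0, hour 11: 0.
Peak is 7.

7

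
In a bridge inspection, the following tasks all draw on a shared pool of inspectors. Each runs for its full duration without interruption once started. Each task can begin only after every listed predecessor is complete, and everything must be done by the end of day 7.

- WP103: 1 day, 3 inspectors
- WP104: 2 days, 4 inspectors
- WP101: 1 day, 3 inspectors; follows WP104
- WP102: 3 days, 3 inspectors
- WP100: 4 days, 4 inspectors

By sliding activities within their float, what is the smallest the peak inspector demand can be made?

Early-start (WP103@1, WP104@1, WP101@3, WP102@1, WP100@1) gives peak 14: d1:14  d2:11  d3:10  d4:4  d5:0  d6:0  d7:0.
Shift WP102→2, WP100→4.
Schedule WP103@1, WP104@1, WP101@3, WP102@2, WP100@4: d1:7  d2:7  d3:6  d4:7  d5:4  d6:4  d7:4 — peak 7.

7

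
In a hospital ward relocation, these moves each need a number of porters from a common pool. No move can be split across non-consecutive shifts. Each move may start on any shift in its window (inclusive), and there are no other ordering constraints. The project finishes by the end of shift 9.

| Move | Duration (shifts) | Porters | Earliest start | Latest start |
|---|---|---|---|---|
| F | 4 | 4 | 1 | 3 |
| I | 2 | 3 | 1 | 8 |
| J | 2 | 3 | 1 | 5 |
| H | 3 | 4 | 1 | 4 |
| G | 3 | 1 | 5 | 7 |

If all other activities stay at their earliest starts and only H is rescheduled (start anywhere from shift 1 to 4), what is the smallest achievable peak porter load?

H@1: s1:14  s2:14  s3:8  s4:4  s5:1  s6:1  s7:1  s8:0  s9:0 → peak 14
H@2: s1:10  s2:14  s3:8  s4:8  s5:1  s6:1  s7:1  s8:0  s9:0 → peak 14
H@3: s1:10  s2:10  s3:8  s4:8  s5:5  s6:1  s7:1  s8:0  s9:0 → peak 10
H@4: s1:10  s2:10  s3:4  s4:8  s5:5  s6:5  s7:1  s8:0  s9:0 → peak 10
Best is H@3, peak 10.

10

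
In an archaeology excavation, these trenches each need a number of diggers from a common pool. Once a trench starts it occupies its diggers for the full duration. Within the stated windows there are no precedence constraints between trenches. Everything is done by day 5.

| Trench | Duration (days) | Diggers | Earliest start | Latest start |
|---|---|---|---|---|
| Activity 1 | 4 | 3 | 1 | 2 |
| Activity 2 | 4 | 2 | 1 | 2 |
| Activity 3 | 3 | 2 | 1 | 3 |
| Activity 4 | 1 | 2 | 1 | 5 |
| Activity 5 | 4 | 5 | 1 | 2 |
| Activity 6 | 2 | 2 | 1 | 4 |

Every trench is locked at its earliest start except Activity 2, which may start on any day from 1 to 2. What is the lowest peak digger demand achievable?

Activity 2@1: d1:16  d2:14  d3:12  d4:10  d5:0 → peak 16
Activity 2@2: d1:14  d2:14  d3:12  d4:10  d5:2 → peak 14
Best is Activity 2@2, peak 14.

14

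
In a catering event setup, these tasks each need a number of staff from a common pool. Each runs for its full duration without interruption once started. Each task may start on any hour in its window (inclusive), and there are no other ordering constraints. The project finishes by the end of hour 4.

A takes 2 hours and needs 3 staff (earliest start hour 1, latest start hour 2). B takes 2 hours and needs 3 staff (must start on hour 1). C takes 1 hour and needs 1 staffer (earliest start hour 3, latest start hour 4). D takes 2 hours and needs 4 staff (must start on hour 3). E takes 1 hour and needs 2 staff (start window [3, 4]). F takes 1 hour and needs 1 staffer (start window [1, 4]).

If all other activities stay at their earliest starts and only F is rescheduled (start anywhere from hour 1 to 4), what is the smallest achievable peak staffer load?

F@1: h1:7  h2:6  h3:7  h4:4 → peak 7
F@2: h1:6  h2:7  h3:7  h4:4 → peak 7
F@3: h1:6  h2:6  h3:8  h4:4 → peak 8
F@4: h1:6  h2:6  h3:7  h4:5 → peak 7
Best is F@1, peak 7.

7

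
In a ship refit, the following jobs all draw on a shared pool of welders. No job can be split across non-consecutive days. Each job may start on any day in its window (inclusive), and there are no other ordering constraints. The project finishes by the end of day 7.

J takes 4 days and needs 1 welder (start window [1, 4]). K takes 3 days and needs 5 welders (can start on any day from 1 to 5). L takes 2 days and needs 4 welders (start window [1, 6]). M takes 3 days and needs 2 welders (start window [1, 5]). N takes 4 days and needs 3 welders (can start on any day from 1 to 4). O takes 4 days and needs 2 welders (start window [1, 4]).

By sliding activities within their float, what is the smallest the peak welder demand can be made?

Early-start (J@1, K@1, L@1, M@1, N@1, O@1) gives peak 17: d1:17  d2:17  d3:13  d4:6  d5:0  d6:0  d7:0.
Shift L→5, N→4, O→4.
Schedule J@1, K@1, L@5, M@1, N@4, O@4: d1:8  d2:8  d3:8  d4:6  d5:9  d6:9  d7:5 — peak 9.

9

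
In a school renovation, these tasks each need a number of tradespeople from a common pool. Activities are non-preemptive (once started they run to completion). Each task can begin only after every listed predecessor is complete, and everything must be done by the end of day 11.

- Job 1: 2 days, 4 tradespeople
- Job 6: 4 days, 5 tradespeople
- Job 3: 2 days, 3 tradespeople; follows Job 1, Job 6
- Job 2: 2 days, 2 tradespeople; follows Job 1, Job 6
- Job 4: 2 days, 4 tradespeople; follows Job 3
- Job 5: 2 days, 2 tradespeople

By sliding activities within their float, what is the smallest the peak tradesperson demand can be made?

6

Early-start (Job 1@1, Job 6@1, Job 3@5, Job 2@5, Job 4@7, Job 5@1) gives peak 11: d1:11  d2:11  d3:5  d4:5  d5:5  d6:5  d7:4  d8:4  d9:0  d10:0  d11:0.
Shift Job 6→3, Job 3→7, Job 2→7, Job 4→9.
Schedule Job 1@1, Job 6@3, Job 3@7, Job 2@7, Job 4@9, Job 5@1: d1:6  d2:6  d3:5  d4:5  d5:5  d6:5  d7:5  d8:5  d9:4  d10:4  d11:0 — peak 6.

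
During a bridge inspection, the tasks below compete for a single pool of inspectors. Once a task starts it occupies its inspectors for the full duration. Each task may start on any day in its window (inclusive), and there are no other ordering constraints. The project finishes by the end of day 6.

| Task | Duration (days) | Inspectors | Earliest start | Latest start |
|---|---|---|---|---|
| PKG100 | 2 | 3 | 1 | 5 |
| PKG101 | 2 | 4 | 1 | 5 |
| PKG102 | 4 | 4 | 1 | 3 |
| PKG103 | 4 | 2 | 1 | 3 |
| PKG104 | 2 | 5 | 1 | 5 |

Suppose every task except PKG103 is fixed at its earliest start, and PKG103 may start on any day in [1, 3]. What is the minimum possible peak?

16

PKG103@1: d1:18  d2:18  d3:6  d4:6  d5:0  d6:0 → peak 18
PKG103@2: d1:16  d2:18  d3:6  d4:6  d5:2  d6:0 → peak 18
PKG103@3: d1:16  d2:16  d3:6  d4:6  d5:2  d6:2 → peak 16
Best is PKG103@3, peak 16.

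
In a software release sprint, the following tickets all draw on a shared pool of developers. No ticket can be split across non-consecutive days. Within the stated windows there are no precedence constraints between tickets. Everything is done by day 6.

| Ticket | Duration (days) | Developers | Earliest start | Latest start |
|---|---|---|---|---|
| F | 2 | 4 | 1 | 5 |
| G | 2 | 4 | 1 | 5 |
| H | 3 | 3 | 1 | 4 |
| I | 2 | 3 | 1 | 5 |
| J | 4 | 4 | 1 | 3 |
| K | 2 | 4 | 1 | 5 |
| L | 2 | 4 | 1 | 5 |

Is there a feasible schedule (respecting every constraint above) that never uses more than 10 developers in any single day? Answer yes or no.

no

Total developer-days = 63; over 6 days the average is 63/6 > 10, so some day must exceed 10.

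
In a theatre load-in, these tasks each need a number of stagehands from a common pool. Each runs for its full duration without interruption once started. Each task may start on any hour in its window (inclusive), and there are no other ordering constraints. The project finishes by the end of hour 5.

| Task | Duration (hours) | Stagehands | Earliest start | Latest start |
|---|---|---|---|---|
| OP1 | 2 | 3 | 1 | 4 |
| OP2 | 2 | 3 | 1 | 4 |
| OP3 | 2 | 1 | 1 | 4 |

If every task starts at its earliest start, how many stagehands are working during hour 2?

At early start, hour 2 has: OP1, OP2, OP3.
Demand: 3 + 3 + 1 = 7.

7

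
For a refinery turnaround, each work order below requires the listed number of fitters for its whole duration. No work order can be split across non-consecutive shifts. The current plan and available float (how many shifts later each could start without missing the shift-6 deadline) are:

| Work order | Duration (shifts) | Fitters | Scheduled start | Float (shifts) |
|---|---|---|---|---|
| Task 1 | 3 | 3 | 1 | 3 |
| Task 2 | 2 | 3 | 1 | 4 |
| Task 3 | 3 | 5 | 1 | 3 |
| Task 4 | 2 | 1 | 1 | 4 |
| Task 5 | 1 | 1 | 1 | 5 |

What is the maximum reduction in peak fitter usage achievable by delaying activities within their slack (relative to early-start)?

7

Early-start peak: s1:13  s2:12  s3:8  s4:0  s5:0  s6:0 ⇒ 13.
Leveled (Task 1@1, Task 2@1, Task 3@4, Task 4@3, Task 5@3): s1:6  s2:6  s3:5  s4:6  s5:5  s6:5 ⇒ 6.
Reduction 13 − 6 = 7.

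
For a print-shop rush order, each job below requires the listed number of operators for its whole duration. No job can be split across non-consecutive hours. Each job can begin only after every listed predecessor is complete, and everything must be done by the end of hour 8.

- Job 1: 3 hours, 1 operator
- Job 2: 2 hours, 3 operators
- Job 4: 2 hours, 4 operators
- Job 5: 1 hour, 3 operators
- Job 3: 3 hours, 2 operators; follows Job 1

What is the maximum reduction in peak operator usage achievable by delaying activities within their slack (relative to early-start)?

Early-start peak: h1:11  h2:8  h3:1  h4:2  h5:2  h6:2  h7:0  h8:0 ⇒ 11.
Leveled (Job 1@1, Job 2@1, Job 4@4, Job 5@3, Job 3@6): h1:4  h2:4  h3:4  h4:4  h5:4  h6:2  h7:2  h8:2 ⇒ 4.
Reduction 11 − 4 = 7.

7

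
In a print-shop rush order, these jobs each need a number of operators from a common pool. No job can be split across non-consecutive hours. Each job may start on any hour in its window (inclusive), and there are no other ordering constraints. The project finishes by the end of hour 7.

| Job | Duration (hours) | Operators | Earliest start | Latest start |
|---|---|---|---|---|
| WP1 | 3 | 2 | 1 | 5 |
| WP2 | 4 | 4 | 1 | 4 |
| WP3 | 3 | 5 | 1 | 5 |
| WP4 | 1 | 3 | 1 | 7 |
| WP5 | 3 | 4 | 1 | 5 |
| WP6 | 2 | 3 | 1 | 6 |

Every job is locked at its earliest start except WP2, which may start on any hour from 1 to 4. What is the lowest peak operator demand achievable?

17

WP2@1: h1:21  h2:18  h3:15  h4:4  h5:0  h6:0  h7:0 → peak 21
WP2@2: h1:17  h2:18  h3:15  h4:4  h5:4  h6:0  h7:0 → peak 18
WP2@3: h1:17  h2:14  h3:15  h4:4  h5:4  h6:4  h7:0 → peak 17
WP2@4: h1:17  h2:14  h3:11  h4:4  h5:4  h6:4  h7:4 → peak 17
Best is WP2@3, peak 17.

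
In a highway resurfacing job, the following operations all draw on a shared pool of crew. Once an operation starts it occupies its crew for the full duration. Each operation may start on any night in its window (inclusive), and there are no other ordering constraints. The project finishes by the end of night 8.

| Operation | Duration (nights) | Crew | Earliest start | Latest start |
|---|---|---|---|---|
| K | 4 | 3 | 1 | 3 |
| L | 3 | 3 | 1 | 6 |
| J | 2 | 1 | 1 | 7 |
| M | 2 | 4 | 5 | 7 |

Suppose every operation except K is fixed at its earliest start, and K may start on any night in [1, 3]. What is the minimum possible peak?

7

K@1: n1:7  n2:7  n3:6  n4:3  n5:4  n6:4  n7:0  n8:0 → peak 7
K@2: n1:4  n2:7  n3:6  n4:3  n5:7  n6:4  n7:0  n8:0 → peak 7
K@3: n1:4  n2:4  n3:6  n4:3  n5:7  n6:7  n7:0  n8:0 → peak 7
Best is K@1, peak 7.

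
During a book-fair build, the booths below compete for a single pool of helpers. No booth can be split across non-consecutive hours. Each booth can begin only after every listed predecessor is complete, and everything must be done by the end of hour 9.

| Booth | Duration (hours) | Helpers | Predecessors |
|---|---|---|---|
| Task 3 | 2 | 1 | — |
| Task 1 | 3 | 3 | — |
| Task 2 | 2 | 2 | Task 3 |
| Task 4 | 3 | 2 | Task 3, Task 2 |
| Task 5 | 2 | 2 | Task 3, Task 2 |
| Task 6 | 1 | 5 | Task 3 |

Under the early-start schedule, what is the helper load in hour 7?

2

At early start, hour 7 has: Task 4.
Demand: 2 = 2.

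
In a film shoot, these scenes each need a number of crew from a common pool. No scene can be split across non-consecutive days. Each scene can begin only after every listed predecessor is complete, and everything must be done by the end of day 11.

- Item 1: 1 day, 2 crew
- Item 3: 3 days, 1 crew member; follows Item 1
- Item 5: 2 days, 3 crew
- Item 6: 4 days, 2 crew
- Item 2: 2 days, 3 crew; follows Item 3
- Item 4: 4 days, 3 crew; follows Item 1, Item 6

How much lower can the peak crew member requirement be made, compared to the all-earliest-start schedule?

2

Early-start peak: d1:7  d2:6  d3:3  d4:3  d5:6  d6:6  d7:3  d8:3  d9:0  d10:0  d11:0 ⇒ 7.
Leveled (Item 1@1, Item 3@2, Item 5@1, Item 6@3, Item 2@5, Item 4@7): d1:5  d2:4  d3:3  d4:3  d5:5  d6:5  d7:3  d8:3  d9:3  d10:3  d11:0 ⇒ 5.
Reduction 7 − 5 = 2.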